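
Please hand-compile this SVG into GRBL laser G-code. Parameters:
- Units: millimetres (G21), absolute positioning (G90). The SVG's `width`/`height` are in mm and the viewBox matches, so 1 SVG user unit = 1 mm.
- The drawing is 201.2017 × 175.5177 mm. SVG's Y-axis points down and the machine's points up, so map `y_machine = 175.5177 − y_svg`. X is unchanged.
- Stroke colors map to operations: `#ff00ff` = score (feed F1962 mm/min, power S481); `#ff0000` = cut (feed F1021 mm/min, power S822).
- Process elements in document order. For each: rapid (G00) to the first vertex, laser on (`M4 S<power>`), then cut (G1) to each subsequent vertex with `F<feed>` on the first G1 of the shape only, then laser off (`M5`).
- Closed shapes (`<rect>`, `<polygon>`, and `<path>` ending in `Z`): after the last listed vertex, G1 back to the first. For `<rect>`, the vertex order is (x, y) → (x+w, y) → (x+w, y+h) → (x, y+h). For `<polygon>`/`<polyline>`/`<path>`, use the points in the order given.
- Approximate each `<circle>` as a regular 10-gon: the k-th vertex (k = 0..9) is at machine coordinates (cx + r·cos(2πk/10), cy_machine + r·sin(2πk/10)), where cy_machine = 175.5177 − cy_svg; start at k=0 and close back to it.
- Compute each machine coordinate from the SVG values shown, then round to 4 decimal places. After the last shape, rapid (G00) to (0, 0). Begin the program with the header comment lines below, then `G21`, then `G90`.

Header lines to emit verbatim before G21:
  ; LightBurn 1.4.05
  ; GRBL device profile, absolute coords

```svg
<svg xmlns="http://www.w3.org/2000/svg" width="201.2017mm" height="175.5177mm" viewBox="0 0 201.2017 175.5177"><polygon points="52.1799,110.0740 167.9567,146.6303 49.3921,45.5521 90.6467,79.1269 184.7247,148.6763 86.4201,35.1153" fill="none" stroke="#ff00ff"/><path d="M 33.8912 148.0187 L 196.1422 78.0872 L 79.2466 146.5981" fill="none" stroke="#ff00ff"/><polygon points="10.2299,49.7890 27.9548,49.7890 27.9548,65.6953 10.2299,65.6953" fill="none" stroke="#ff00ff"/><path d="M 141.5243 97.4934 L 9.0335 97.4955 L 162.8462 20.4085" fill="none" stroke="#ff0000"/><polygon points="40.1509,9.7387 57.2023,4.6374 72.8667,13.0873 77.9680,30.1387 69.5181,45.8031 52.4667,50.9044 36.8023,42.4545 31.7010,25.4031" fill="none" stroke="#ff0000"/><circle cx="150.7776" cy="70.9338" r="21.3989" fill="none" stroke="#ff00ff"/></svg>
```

; LightBurn 1.4.05
; GRBL device profile, absolute coords
G21
G90
G00 X52.1799 Y65.4437
M4 S481
G1 X167.9567 Y28.8874 F1962
G1 X49.3921 Y129.9656
G1 X90.6467 Y96.3908
G1 X184.7247 Y26.8414
G1 X86.4201 Y140.4024
G1 X52.1799 Y65.4437
M5
G00 X33.8912 Y27.4990
M4 S481
G1 X196.1422 Y97.4305 F1962
G1 X79.2466 Y28.9196
M5
G00 X10.2299 Y125.7287
M4 S481
G1 X27.9548 Y125.7287 F1962
G1 X27.9548 Y109.8224
G1 X10.2299 Y109.8224
G1 X10.2299 Y125.7287
M5
G00 X141.5243 Y78.0243
M4 S822
G1 X9.0335 Y78.0222 F1021
G1 X162.8462 Y155.1092
M5
G00 X40.1509 Y165.7790
M4 S822
G1 X57.2023 Y170.8803 F1021
G1 X72.8667 Y162.4304
G1 X77.9680 Y145.3790
G1 X69.5181 Y129.7146
G1 X52.4667 Y124.6133
G1 X36.8023 Y133.0632
G1 X31.7010 Y150.1146
G1 X40.1509 Y165.7790
M5
G00 X172.1765 Y104.5839
M4 S481
G1 X168.0897 Y117.1619 F1962
G1 X157.3902 Y124.9355
G1 X144.1650 Y124.9355
G1 X133.4655 Y117.1619
G1 X129.3787 Y104.5839
G1 X133.4655 Y92.0059
G1 X144.1650 Y84.2323
G1 X157.3902 Y84.2323
G1 X168.0897 Y92.0059
G1 X172.1765 Y104.5839
M5
G00 X0.0000 Y0.0000

1 u = 1 mm; y_m = 175.5177 − y.

[1] `<polygon>` closed polygon, #ff00ff→score S481 F1962: (52.1799,65.4437) → (167.9567,28.8874) → (49.3921,129.9656) → (90.6467,96.3908) → (184.7247,26.8414) → (86.4201,140.4024) → (52.1799,65.4437) (closed)

[2] `<path>` open polyline, #ff00ff→score S481 F1962: (33.8912,27.4990) → (196.1422,97.4305) → (79.2466,28.9196)

[3] `<polygon>` rectangle, #ff00ff→score S481 F1962: (10.2299,125.7287) → (27.9548,125.7287) → (27.9548,109.8224) → (10.2299,109.8224) → (10.2299,125.7287) (closed)

[4] `<path>` open polyline, #ff0000→cut S822 F1021: (141.5243,78.0243) → (9.0335,78.0222) → (162.8462,155.1092)

[5] `<polygon>` regular polygon, #ff0000→cut S822 F1021: (40.1509,165.7790) → (57.2023,170.8803) → (72.8667,162.4304) → (77.9680,145.3790) → (69.5181,129.7146) → (52.4667,124.6133) → (36.8023,133.0632) → (31.7010,150.1146) → (40.1509,165.7790) (closed)

[6] `<circle>` circle, #ff00ff→score S481 F1962: (172.1765,104.5839) → (168.0897,117.1619) → (157.3902,124.9355) → (144.1650,124.9355) → (133.4655,117.1619) → (129.3787,104.5839) → (133.4655,92.0059) → (144.1650,84.2323) → (157.3902,84.2323) → (168.0897,92.0059) → (172.1765,104.5839) (closed)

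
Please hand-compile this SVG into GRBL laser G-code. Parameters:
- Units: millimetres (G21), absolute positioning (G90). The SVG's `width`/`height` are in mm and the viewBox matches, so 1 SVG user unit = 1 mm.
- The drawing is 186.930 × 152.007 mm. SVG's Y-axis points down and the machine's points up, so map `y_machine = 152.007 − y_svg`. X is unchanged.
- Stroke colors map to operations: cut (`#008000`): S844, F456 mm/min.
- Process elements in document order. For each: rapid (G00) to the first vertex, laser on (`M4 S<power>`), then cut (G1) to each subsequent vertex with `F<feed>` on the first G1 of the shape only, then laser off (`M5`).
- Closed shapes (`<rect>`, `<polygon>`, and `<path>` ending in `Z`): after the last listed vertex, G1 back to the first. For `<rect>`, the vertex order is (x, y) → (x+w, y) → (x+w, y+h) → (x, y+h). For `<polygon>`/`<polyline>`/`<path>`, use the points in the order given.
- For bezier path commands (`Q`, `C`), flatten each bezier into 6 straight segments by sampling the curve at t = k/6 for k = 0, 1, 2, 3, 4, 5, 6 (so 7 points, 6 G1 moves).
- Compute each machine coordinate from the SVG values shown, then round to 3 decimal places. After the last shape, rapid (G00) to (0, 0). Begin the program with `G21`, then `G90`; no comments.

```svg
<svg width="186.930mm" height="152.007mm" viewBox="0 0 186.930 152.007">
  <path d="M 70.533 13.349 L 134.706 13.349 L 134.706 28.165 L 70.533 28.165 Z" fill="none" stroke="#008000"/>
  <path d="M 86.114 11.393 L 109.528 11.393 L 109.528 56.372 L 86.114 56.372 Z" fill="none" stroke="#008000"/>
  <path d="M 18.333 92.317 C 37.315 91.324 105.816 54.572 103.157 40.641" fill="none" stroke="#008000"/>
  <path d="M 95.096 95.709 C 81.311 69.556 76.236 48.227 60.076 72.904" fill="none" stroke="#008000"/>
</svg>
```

G21
G90
G00 X70.533 Y138.658
M4 S844
G1 X134.706 Y138.658 F456
G1 X134.706 Y123.842
G1 X70.533 Y123.842
G1 X70.533 Y138.658
M5
G00 X86.114 Y140.614
M4 S844
G1 X109.528 Y140.614 F456
G1 X109.528 Y95.635
G1 X86.114 Y95.635
G1 X86.114 Y140.614
M5
G00 X18.333 Y59.690
M4 S844
G1 X31.392 Y62.895 F456
G1 X49.352 Y70.433
G1 X68.860 Y80.676
G1 X86.566 Y91.998
G1 X99.115 Y102.770
G1 X103.157 Y111.366
M5
G00 X95.096 Y56.298
M4 S844
G1 X88.838 Y68.782 F456
G1 X83.481 Y79.318
G1 X78.477 Y86.762
G1 X73.274 Y89.970
G1 X67.324 Y87.798
G1 X60.076 Y79.103
M5
G00 X0.000 Y0.000

viewBox `0 0 186.930 152.007` with mm width/height → 1 unit = 1 mm. Flip: y_m = 152.007 − y_svg.

**Shape 1** — `<path>` rectangle, stroke `#008000` → cut (S844, F456). Machine vertices: (70.533,138.658) → (134.706,138.658) → (134.706,123.842) → (70.533,123.842) → (70.533,138.658). Closed: final G1 returns to the first vertex.

**Shape 2** — `<path>` rectangle, stroke `#008000` → cut (S844, F456). Machine vertices: (86.114,140.614) → (109.528,140.614) → (109.528,95.635) → (86.114,95.635) → (86.114,140.614). Closed: final G1 returns to the first vertex.

**Shape 3** — `<path>` cubic bezier, stroke `#008000` → cut (S844, F456). Control points (SVG): P0=(18.333,92.317), P1=(37.315,91.324), P2=(105.816,54.572), P3=(103.157,40.641); sampled at t=k/6. Machine vertices: (18.333,59.690) → (31.392,62.895) → (49.352,70.433) → (68.860,80.676) → (86.566,91.998) → (99.115,102.770) → (103.157,111.366). Open path.

**Shape 4** — `<path>` cubic bezier, stroke `#008000` → cut (S844, F456). Control points (SVG): P0=(95.096,95.709), P1=(81.311,69.556), P2=(76.236,48.227), P3=(60.076,72.904); sampled at t=k/6. Machine vertices: (95.096,56.298) → (88.838,68.782) → (83.481,79.318) → (78.477,86.762) → (73.274,89.970) → (67.324,87.798) → (60.076,79.103). Open path.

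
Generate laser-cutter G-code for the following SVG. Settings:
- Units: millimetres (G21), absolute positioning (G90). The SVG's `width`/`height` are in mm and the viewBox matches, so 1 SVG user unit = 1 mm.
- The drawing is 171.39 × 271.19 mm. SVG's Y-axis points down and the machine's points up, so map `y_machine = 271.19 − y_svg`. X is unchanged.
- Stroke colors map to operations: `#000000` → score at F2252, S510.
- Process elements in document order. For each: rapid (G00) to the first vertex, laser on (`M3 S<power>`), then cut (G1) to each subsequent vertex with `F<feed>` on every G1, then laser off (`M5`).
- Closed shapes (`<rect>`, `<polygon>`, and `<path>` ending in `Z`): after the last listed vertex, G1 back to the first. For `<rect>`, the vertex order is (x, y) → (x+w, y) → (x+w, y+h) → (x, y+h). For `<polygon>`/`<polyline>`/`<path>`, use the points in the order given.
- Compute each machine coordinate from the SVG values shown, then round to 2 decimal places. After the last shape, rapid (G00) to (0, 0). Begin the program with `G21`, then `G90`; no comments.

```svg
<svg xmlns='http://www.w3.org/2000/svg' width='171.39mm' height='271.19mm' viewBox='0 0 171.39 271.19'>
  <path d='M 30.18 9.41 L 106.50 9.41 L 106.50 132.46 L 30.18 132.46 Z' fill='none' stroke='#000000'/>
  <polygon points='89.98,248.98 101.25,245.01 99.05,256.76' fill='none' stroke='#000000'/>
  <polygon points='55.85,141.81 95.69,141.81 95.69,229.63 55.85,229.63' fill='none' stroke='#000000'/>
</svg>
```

G21
G90
G00 X30.18 Y261.78
M3 S510
G1 X106.50 Y261.78 F2252
G1 X106.50 Y138.73 F2252
G1 X30.18 Y138.73 F2252
G1 X30.18 Y261.78 F2252
M5
G00 X89.98 Y22.21
M3 S510
G1 X101.25 Y26.18 F2252
G1 X99.05 Y14.43 F2252
G1 X89.98 Y22.21 F2252
M5
G00 X55.85 Y129.38
M3 S510
G1 X95.69 Y129.38 F2252
G1 X95.69 Y41.56 F2252
G1 X55.85 Y41.56 F2252
G1 X55.85 Y129.38 F2252
M5
G00 X0.00 Y0.00

viewBox `0 0 171.39 271.19` with mm width/height → 1 unit = 1 mm. Flip: y_m = 271.19 − y_svg.

**Shape 1** — `<path>` rectangle, stroke `#000000` → score (S510, F2252). Machine vertices: (30.18,261.78) → (106.50,261.78) → (106.50,138.73) → (30.18,138.73) → (30.18,261.78). Closed: final G1 returns to the first vertex.

**Shape 2** — `<polygon>` regular polygon, stroke `#000000` → score (S510, F2252). Machine vertices: (89.98,22.21) → (101.25,26.18) → (99.05,14.43) → (89.98,22.21). Closed: final G1 returns to the first vertex.

**Shape 3** — `<polygon>` rectangle, stroke `#000000` → score (S510, F2252). Machine vertices: (55.85,129.38) → (95.69,129.38) → (95.69,41.56) → (55.85,41.56) → (55.85,129.38). Closed: final G1 returns to the first vertex.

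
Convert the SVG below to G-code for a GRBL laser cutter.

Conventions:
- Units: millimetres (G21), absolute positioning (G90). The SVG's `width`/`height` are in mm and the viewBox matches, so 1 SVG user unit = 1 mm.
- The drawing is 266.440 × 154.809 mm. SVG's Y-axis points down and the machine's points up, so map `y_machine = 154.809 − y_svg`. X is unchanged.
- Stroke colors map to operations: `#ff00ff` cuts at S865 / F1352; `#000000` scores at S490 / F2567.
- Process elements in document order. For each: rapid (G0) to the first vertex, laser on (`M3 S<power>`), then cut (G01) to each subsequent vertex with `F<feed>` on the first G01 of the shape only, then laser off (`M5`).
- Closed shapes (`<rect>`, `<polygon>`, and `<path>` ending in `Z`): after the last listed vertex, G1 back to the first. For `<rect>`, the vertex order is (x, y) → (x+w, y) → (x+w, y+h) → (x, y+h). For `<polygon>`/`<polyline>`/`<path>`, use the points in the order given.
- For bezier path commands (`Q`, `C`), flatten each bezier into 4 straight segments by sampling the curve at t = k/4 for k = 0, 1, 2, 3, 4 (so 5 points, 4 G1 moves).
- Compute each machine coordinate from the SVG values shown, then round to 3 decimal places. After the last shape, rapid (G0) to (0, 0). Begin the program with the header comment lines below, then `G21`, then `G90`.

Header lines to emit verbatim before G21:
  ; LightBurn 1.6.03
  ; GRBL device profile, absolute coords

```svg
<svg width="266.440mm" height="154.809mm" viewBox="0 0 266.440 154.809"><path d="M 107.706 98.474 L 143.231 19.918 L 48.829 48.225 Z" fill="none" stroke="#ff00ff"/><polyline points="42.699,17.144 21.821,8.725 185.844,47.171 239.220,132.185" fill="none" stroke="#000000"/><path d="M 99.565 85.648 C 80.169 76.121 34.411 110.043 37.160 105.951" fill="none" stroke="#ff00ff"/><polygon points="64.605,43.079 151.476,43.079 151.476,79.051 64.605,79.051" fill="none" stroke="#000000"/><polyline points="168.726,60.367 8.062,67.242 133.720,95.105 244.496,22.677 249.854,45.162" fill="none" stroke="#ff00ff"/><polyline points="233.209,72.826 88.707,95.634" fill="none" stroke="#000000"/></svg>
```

Since the viewBox matches the mm dimensions, user units are millimetres directly. The only transform is the Y-flip y_m = 154.809 − y_svg.

Shape 1 is a closed polygon drawn with `<path>`. Its stroke #ff00ff means cut at S865, F1352. After flipping Y the toolpath is (107.706,56.335) → (143.231,134.891) → (48.829,106.584) → (107.706,56.335), returning to the start.

Shape 2 is a open polyline drawn with `<polyline>`. Its stroke #000000 means score at S490, F2567. After flipping Y the toolpath is (42.699,137.665) → (21.821,146.084) → (185.844,107.638) → (239.220,22.624).

Shape 3 is a cubic bezier drawn with `<path>`. Its stroke #ff00ff means cut at S865, F1352. After flipping Y the toolpath is (99.565,69.161) → (81.245,69.432) → (60.058,61.048) → (43.023,51.644) → (37.160,48.858).

Shape 4 is a rectangle drawn with `<polygon>`. Its stroke #000000 means score at S490, F2567. After flipping Y the toolpath is (64.605,111.730) → (151.476,111.730) → (151.476,75.758) → (64.605,75.758) → (64.605,111.730), returning to the start.

Shape 5 is a open polyline drawn with `<polyline>`. Its stroke #ff00ff means cut at S865, F1352. After flipping Y the toolpath is (168.726,94.442) → (8.062,87.567) → (133.720,59.704) → (244.496,132.132) → (249.854,109.647).

Shape 6 is a line segment drawn with `<polyline>`. Its stroke #000000 means score at S490, F2567. After flipping Y the toolpath is (233.209,81.983) → (88.707,59.175).

; LightBurn 1.6.03
; GRBL device profile, absolute coords
G21
G90
G0 X107.706 Y56.335
M3 S865
G01 X143.231 Y134.891 F1352
G01 X48.829 Y106.584
G01 X107.706 Y56.335
M5
G0 X42.699 Y137.665
M3 S490
G01 X21.821 Y146.084 F2567
G01 X185.844 Y107.638
G01 X239.220 Y22.624
M5
G0 X99.565 Y69.161
M3 S865
G01 X81.245 Y69.432 F1352
G01 X60.058 Y61.048
G01 X43.023 Y51.644
G01 X37.160 Y48.858
M5
G0 X64.605 Y111.730
M3 S490
G01 X151.476 Y111.730 F2567
G01 X151.476 Y75.758
G01 X64.605 Y75.758
G01 X64.605 Y111.730
M5
G0 X168.726 Y94.442
M3 S865
G01 X8.062 Y87.567 F1352
G01 X133.720 Y59.704
G01 X244.496 Y132.132
G01 X249.854 Y109.647
M5
G0 X233.209 Y81.983
M3 S490
G01 X88.707 Y59.175 F2567
M5
G0 X0.000 Y0.000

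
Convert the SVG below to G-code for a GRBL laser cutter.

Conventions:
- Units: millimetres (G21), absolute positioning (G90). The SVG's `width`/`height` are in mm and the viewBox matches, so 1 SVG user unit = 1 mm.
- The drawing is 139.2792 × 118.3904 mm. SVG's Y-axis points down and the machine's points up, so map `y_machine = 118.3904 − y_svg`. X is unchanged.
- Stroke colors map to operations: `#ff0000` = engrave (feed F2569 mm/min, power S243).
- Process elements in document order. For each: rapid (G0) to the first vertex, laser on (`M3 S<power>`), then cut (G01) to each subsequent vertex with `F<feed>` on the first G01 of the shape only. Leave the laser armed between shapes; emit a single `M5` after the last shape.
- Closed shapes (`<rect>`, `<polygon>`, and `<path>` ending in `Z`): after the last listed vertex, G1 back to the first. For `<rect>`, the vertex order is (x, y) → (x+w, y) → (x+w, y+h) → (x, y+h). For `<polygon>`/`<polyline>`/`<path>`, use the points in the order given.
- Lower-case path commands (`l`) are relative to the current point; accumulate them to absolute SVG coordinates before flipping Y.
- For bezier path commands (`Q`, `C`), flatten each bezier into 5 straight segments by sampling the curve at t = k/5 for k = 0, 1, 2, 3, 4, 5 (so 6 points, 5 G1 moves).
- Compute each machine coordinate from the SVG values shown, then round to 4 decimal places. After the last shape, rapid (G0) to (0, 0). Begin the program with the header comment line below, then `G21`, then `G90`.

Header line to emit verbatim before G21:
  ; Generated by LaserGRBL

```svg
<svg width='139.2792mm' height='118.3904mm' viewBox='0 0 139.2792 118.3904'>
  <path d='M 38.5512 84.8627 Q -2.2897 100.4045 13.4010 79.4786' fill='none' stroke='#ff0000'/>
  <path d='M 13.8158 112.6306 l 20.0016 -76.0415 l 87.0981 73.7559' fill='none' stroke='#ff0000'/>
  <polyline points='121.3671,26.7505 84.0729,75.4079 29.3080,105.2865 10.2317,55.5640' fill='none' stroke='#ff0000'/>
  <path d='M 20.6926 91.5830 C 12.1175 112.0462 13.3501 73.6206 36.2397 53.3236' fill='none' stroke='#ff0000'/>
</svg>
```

Since the viewBox matches the mm dimensions, user units are millimetres directly. The only transform is the Y-flip y_m = 118.3904 − y_svg.

Shape 1 is a quadratic bezier drawn with `<path>`. Its stroke #ff0000 means engrave at S243, F2569. After flipping Y the toolpath is (38.5512,33.5277) → (24.4761,28.7697) → (14.9235,26.9291) → (9.8935,28.0059) → (9.3860,32.0001) → (13.4010,38.9118).

Shape 2 is a open polyline drawn with `<path>`. Its stroke #ff0000 means engrave at S243, F2569. After flipping Y the toolpath is (13.8158,5.7598) → (33.8174,81.8013) → (120.9155,8.0454).

Shape 3 is a open polyline drawn with `<polyline>`. Its stroke #ff0000 means engrave at S243, F2569. After flipping Y the toolpath is (121.3671,91.6399) → (84.0729,42.9825) → (29.3080,13.1039) → (10.2317,62.8264).

Shape 4 is a cubic bezier drawn with `<path>`. Its stroke #ff0000 means engrave at S243, F2569. After flipping Y the toolpath is (20.6926,26.8074) → (16.8193,20.9800) → (15.8685,25.5891) → (18.4092,36.9378) → (25.0100,51.3293) → (36.2397,65.0668).

; Generated by LaserGRBL
G21
G90
G0 X38.5512 Y33.5277
M3 S243
G01 X24.4761 Y28.7697 F2569
G01 X14.9235 Y26.9291
G01 X9.8935 Y28.0059
G01 X9.3860 Y32.0001
G01 X13.4010 Y38.9118
G0 X13.8158 Y5.7598
M3 S243
G01 X33.8174 Y81.8013 F2569
G01 X120.9155 Y8.0454
G0 X121.3671 Y91.6399
M3 S243
G01 X84.0729 Y42.9825 F2569
G01 X29.3080 Y13.1039
G01 X10.2317 Y62.8264
G0 X20.6926 Y26.8074
M3 S243
G01 X16.8193 Y20.9800 F2569
G01 X15.8685 Y25.5891
G01 X18.4092 Y36.9378
G01 X25.0100 Y51.3293
G01 X36.2397 Y65.0668
M5
G0 X0.0000 Y0.0000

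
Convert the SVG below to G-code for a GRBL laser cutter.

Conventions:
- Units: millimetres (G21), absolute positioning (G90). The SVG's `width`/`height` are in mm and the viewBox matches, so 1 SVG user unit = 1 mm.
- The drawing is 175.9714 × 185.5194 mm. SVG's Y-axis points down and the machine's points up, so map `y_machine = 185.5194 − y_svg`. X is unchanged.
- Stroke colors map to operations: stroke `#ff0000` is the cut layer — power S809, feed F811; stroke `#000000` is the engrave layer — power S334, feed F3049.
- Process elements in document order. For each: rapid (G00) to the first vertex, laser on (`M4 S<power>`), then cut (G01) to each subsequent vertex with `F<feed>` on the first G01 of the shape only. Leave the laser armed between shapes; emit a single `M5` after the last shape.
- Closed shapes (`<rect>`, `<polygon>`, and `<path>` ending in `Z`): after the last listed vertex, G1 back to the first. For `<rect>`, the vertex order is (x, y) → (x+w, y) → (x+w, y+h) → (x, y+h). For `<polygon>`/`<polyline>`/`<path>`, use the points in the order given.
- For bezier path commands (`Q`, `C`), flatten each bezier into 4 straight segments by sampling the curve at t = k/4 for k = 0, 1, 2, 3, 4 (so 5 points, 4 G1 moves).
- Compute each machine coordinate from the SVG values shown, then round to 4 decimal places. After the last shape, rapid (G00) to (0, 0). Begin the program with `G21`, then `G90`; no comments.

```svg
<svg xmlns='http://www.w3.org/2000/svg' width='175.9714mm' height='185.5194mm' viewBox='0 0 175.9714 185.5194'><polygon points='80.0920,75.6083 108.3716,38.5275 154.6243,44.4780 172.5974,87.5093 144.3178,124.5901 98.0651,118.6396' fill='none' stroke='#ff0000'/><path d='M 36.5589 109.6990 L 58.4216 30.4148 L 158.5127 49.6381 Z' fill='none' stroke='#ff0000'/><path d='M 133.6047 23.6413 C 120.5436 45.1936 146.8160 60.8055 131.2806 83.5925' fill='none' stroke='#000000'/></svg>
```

viewBox `0 0 175.9714 185.5194` with mm width/height → 1 unit = 1 mm. Flip: y_m = 185.5194 − y_svg.

**Shape 1** — `<polygon>` regular polygon, stroke `#ff0000` → cut (S809, F811). Machine vertices: (80.0920,109.9111) → (108.3716,146.9919) → (154.6243,141.0414) → (172.5974,98.0101) → (144.3178,60.9293) → (98.0651,66.8798) → (80.0920,109.9111). Closed: final G1 returns to the first vertex.

**Shape 2** — `<path>` closed polygon, stroke `#ff0000` → cut (S809, F811). Machine vertices: (36.5589,75.8204) → (58.4216,155.1046) → (158.5127,135.8813) → (36.5589,75.8204). Closed: final G1 returns to the first vertex.

**Shape 3** — `<path>` cubic bezier, stroke `#000000` → engrave (S334, F3049). Control points (SVG): P0=(133.6047,23.6413), P1=(120.5436,45.1936), P2=(146.8160,60.8055), P3=(131.2806,83.5925); sampled at t=k/4. Machine vertices: (133.6047,161.8781) → (129.9161,146.6228) → (133.3705,132.3655) → (136.3610,117.8767) → (131.2806,101.9269). Open path.

G21
G90
G00 X80.0920 Y109.9111
M4 S809
G01 X108.3716 Y146.9919 F811
G01 X154.6243 Y141.0414
G01 X172.5974 Y98.0101
G01 X144.3178 Y60.9293
G01 X98.0651 Y66.8798
G01 X80.0920 Y109.9111
G00 X36.5589 Y75.8204
M4 S809
G01 X58.4216 Y155.1046 F811
G01 X158.5127 Y135.8813
G01 X36.5589 Y75.8204
G00 X133.6047 Y161.8781
M4 S334
G01 X129.9161 Y146.6228 F3049
G01 X133.3705 Y132.3655
G01 X136.3610 Y117.8767
G01 X131.2806 Y101.9269
M5
G00 X0.0000 Y0.0000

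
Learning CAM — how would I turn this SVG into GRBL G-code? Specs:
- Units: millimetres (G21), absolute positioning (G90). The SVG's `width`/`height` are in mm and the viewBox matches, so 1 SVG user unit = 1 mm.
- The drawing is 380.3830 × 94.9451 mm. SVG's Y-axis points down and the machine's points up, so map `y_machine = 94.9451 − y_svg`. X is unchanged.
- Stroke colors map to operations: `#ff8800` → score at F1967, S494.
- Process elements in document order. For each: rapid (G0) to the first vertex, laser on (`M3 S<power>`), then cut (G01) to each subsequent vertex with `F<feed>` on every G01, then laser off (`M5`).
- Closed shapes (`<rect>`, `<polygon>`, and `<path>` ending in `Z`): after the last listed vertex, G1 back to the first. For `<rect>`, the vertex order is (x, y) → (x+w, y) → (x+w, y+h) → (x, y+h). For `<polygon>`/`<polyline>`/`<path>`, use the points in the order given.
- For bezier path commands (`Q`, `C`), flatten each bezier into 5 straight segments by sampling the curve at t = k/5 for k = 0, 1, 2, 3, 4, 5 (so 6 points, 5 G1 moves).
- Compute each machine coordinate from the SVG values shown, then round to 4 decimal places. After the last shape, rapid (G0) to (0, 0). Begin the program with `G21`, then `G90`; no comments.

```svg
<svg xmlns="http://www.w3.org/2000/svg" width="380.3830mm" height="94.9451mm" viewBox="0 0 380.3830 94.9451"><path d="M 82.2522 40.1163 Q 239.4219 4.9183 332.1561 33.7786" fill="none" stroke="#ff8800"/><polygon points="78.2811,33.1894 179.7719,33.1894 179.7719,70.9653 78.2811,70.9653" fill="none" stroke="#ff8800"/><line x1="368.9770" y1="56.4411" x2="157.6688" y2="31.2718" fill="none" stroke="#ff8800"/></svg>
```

1 u = 1 mm; y_m = 94.9451 − y.

[1] `<path>` quadratic bezier, #ff8800→score S494 F1967: (82.2522,54.8288) → (142.5427,66.3457) → (197.6783,72.7379) → (247.6591,74.0054) → (292.4850,70.1483) → (332.1561,61.1665)

[2] `<polygon>` rectangle, #ff8800→score S494 F1967: (78.2811,61.7557) → (179.7719,61.7557) → (179.7719,23.9798) → (78.2811,23.9798) → (78.2811,61.7557) (closed)

[3] `<line>` line segment, #ff8800→score S494 F1967: (368.9770,38.5040) → (157.6688,63.6733)

G21
G90
G0 X82.2522 Y54.8288
M3 S494
G01 X142.5427 Y66.3457 F1967
G01 X197.6783 Y72.7379 F1967
G01 X247.6591 Y74.0054 F1967
G01 X292.4850 Y70.1483 F1967
G01 X332.1561 Y61.1665 F1967
M5
G0 X78.2811 Y61.7557
M3 S494
G01 X179.7719 Y61.7557 F1967
G01 X179.7719 Y23.9798 F1967
G01 X78.2811 Y23.9798 F1967
G01 X78.2811 Y61.7557 F1967
M5
G0 X368.9770 Y38.5040
M3 S494
G01 X157.6688 Y63.6733 F1967
M5
G0 X0.0000 Y0.0000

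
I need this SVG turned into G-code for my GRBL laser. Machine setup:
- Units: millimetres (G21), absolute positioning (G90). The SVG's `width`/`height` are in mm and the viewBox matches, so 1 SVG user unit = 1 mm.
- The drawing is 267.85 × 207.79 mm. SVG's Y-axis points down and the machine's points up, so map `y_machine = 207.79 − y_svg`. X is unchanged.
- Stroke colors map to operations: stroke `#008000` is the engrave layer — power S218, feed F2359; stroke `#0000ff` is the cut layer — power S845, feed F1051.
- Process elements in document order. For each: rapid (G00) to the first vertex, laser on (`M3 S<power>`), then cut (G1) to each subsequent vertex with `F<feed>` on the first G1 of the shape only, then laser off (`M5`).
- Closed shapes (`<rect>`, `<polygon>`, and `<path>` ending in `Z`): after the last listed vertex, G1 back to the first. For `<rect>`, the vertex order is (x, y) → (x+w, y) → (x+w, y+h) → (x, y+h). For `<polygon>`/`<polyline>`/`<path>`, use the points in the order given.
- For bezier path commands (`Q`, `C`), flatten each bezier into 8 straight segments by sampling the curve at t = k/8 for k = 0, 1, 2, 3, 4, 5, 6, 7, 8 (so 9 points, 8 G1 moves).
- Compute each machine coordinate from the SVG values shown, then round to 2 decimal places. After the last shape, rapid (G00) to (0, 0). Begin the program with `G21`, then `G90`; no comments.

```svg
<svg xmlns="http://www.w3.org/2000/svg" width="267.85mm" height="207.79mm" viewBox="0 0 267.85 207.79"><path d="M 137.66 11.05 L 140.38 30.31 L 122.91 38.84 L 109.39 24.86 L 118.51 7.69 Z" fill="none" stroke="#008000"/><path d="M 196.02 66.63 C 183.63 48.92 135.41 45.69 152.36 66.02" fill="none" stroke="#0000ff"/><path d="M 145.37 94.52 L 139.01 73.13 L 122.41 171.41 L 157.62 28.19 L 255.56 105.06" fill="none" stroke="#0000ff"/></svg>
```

1 u = 1 mm; y_m = 207.79 − y.

[1] `<path>` regular polygon, #008000→engrave S218 F2359: (137.66,196.74) → (140.38,177.48) → (122.91,168.95) → (109.39,182.93) → (118.51,200.10) → (137.66,196.74) (closed)

[2] `<path>` cubic bezier, #0000ff→cut S845 F1051: (196.02,141.16) → (189.89,147.10) → (181.59,151.59) → (172.29,154.50) → (163.19,155.73) → (155.46,155.18) → (150.29,152.74) → (148.86,148.31) → (152.36,141.77)

[3] `<path>` open polyline, #0000ff→cut S845 F1051: (145.37,113.27) → (139.01,134.66) → (122.41,36.38) → (157.62,179.60) → (255.56,102.73)

G21
G90
G00 X137.66 Y196.74
M3 S218
G1 X140.38 Y177.48 F2359
G1 X122.91 Y168.95
G1 X109.39 Y182.93
G1 X118.51 Y200.10
G1 X137.66 Y196.74
M5
G00 X196.02 Y141.16
M3 S845
G1 X189.89 Y147.10 F1051
G1 X181.59 Y151.59
G1 X172.29 Y154.50
G1 X163.19 Y155.73
G1 X155.46 Y155.18
G1 X150.29 Y152.74
G1 X148.86 Y148.31
G1 X152.36 Y141.77
M5
G00 X145.37 Y113.27
M3 S845
G1 X139.01 Y134.66 F1051
G1 X122.41 Y36.38
G1 X157.62 Y179.60
G1 X255.56 Y102.73
M5
G00 X0.00 Y0.00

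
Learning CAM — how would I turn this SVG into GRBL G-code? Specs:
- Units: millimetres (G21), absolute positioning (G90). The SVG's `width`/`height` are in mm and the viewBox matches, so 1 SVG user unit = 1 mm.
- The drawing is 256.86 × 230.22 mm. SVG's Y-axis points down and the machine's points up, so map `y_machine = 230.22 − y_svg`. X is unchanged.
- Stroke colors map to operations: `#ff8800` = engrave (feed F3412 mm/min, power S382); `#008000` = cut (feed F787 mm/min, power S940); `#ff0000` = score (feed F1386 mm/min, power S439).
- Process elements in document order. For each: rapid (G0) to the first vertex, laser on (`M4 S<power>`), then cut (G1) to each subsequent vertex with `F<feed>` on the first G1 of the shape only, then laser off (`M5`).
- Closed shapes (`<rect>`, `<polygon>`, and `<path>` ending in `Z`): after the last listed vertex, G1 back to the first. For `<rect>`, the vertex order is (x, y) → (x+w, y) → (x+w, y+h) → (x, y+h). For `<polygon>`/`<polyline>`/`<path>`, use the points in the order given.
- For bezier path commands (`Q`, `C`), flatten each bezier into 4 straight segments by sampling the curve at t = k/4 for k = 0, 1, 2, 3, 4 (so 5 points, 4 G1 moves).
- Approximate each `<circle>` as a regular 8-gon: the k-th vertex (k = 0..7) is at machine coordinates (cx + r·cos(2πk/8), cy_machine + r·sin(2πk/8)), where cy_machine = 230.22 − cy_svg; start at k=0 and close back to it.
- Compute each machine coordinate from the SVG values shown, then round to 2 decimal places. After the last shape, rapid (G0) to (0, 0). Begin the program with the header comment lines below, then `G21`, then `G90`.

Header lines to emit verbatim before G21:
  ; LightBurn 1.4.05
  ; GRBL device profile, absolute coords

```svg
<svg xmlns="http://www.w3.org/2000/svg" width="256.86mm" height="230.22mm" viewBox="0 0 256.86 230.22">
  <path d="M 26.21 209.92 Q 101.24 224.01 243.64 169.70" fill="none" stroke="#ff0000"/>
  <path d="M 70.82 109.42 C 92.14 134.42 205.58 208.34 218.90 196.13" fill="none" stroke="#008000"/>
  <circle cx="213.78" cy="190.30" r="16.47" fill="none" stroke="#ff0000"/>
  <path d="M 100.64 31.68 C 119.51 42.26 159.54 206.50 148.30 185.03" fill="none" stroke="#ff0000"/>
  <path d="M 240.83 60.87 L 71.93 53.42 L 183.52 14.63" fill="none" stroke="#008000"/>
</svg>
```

; LightBurn 1.4.05
; GRBL device profile, absolute coords
G21
G90
G0 X26.21 Y20.30
M4 S439
G1 X67.94 Y17.53 F1386
G1 X118.08 Y23.31
G1 X176.65 Y37.64
G1 X243.64 Y60.52
M5
G0 X70.82 Y120.80
M4 S940
G1 X101.08 Y94.99 F787
G1 X147.86 Y63.49
G1 X193.14 Y38.97
G1 X218.90 Y34.09
M5
G0 X230.25 Y39.92
M4 S439
G1 X225.43 Y51.57 F1386
G1 X213.78 Y56.39
G1 X202.13 Y51.57
G1 X197.31 Y39.92
G1 X202.13 Y28.27
G1 X213.78 Y23.45
G1 X225.43 Y28.27
G1 X230.25 Y39.92
M5
G0 X100.64 Y198.54
M4 S439
G1 X117.63 Y167.10 F1386
G1 X135.76 Y109.85
G1 X148.25 Y58.61
G1 X148.30 Y45.19
M5
G0 X240.83 Y169.35
M4 S940
G1 X71.93 Y176.80 F787
G1 X183.52 Y215.59
M5
G0 X0.00 Y0.00

Since the viewBox matches the mm dimensions, user units are millimetres directly. The only transform is the Y-flip y_m = 230.22 − y_svg.

Shape 1 is a quadratic bezier drawn with `<path>`. Its stroke #ff0000 means score at S439, F1386. After flipping Y the toolpath is (26.21,20.30) → (67.94,17.53) → (118.08,23.31) → (176.65,37.64) → (243.64,60.52).

Shape 2 is a cubic bezier drawn with `<path>`. Its stroke #008000 means cut at S940, F787. After flipping Y the toolpath is (70.82,120.80) → (101.08,94.99) → (147.86,63.49) → (193.14,38.97) → (218.90,34.09).

Shape 3 is a circle drawn with `<circle>`. Its stroke #ff0000 means score at S439, F1386. After flipping Y the toolpath is (230.25,39.92) → (225.43,51.57) → (213.78,56.39) → (202.13,51.57) → (197.31,39.92) → (202.13,28.27) → (213.78,23.45) → (225.43,28.27) → (230.25,39.92), returning to the start.

Shape 4 is a cubic bezier drawn with `<path>`. Its stroke #ff0000 means score at S439, F1386. After flipping Y the toolpath is (100.64,198.54) → (117.63,167.10) → (135.76,109.85) → (148.25,58.61) → (148.30,45.19).

Shape 5 is a open polyline drawn with `<path>`. Its stroke #008000 means cut at S940, F787. After flipping Y the toolpath is (240.83,169.35) → (71.93,176.80) → (183.52,215.59).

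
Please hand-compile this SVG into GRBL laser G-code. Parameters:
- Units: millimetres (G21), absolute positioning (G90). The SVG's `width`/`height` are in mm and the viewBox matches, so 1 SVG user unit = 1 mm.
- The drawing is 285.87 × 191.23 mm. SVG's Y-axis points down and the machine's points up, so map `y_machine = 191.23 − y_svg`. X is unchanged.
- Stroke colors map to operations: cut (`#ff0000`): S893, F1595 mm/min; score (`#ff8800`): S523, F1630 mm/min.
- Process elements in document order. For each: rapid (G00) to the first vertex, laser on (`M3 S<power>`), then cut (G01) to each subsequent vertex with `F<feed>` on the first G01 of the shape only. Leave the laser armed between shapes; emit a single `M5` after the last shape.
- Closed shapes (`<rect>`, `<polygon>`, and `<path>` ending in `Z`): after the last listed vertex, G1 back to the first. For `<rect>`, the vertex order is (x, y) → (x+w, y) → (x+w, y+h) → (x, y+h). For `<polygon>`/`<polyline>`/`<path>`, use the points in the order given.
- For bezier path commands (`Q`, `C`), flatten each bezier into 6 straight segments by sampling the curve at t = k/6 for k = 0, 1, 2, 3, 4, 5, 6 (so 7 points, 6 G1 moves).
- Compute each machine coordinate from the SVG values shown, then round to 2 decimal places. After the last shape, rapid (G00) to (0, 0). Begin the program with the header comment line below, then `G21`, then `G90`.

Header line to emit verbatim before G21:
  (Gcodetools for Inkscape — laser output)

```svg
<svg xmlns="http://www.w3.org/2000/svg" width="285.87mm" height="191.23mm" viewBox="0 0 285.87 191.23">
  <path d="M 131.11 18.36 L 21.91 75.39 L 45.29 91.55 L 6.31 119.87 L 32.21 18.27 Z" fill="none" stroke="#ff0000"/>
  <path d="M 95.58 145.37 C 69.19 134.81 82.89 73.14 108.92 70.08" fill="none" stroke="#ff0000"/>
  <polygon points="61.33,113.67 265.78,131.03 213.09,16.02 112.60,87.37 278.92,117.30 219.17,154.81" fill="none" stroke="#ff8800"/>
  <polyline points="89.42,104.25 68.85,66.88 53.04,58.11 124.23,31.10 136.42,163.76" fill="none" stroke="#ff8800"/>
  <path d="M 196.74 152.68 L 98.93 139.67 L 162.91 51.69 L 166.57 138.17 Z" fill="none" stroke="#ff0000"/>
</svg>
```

Since the viewBox matches the mm dimensions, user units are millimetres directly. The only transform is the Y-flip y_m = 191.23 − y_svg.

Shape 1 is a closed polygon drawn with `<path>`. Its stroke #ff0000 means cut at S893, F1595. After flipping Y the toolpath is (131.11,172.87) → (21.91,115.84) → (45.29,99.68) → (6.31,71.36) → (32.21,172.96) → (131.11,172.87), returning to the start.

Shape 2 is a cubic bezier drawn with `<path>`. Its stroke #ff0000 means cut at S893, F1595. After flipping Y the toolpath is (95.58,45.86) → (85.60,54.89) → (81.53,69.39) → (82.59,86.32) → (88.03,102.62) → (97.06,115.24) → (108.92,121.15).

Shape 3 is a closed polygon drawn with `<polygon>`. Its stroke #ff8800 means score at S523, F1630. After flipping Y the toolpath is (61.33,77.56) → (265.78,60.20) → (213.09,175.21) → (112.60,103.86) → (278.92,73.93) → (219.17,36.42) → (61.33,77.56), returning to the start.

Shape 4 is a open polyline drawn with `<polyline>`. Its stroke #ff8800 means score at S523, F1630. After flipping Y the toolpath is (89.42,86.98) → (68.85,124.35) → (53.04,133.12) → (124.23,160.13) → (136.42,27.47).

Shape 5 is a closed polygon drawn with `<path>`. Its stroke #ff0000 means cut at S893, F1595. After flipping Y the toolpath is (196.74,38.55) → (98.93,51.56) → (162.91,139.54) → (166.57,53.06) → (196.74,38.55), returning to the start.

(Gcodetools for Inkscape — laser output)
G21
G90
G00 X131.11 Y172.87
M3 S893
G01 X21.91 Y115.84 F1595
G01 X45.29 Y99.68
G01 X6.31 Y71.36
G01 X32.21 Y172.96
G01 X131.11 Y172.87
G00 X95.58 Y45.86
M3 S893
G01 X85.60 Y54.89 F1595
G01 X81.53 Y69.39
G01 X82.59 Y86.32
G01 X88.03 Y102.62
G01 X97.06 Y115.24
G01 X108.92 Y121.15
G00 X61.33 Y77.56
M3 S523
G01 X265.78 Y60.20 F1630
G01 X213.09 Y175.21
G01 X112.60 Y103.86
G01 X278.92 Y73.93
G01 X219.17 Y36.42
G01 X61.33 Y77.56
G00 X89.42 Y86.98
M3 S523
G01 X68.85 Y124.35 F1630
G01 X53.04 Y133.12
G01 X124.23 Y160.13
G01 X136.42 Y27.47
G00 X196.74 Y38.55
M3 S893
G01 X98.93 Y51.56 F1595
G01 X162.91 Y139.54
G01 X166.57 Y53.06
G01 X196.74 Y38.55
M5
G00 X0.00 Y0.00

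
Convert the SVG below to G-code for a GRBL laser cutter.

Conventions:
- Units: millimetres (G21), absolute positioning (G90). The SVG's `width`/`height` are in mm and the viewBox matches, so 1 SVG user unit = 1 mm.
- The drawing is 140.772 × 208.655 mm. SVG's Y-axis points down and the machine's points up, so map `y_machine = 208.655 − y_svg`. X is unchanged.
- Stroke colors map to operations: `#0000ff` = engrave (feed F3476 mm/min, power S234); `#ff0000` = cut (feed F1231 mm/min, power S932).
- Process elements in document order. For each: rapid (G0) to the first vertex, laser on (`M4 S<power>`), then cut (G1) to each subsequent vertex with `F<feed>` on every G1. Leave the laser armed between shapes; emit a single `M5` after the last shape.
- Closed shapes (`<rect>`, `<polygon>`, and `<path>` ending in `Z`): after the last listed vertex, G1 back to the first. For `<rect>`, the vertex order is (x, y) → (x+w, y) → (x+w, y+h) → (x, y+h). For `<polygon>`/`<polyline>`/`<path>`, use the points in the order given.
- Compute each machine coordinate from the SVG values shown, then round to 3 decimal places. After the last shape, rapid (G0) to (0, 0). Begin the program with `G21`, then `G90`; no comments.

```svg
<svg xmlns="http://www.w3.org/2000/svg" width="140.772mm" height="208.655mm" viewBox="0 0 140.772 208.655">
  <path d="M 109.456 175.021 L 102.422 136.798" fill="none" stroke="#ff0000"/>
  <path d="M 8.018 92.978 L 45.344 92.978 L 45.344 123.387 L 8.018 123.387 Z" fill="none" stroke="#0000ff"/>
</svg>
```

G21
G90
G0 X109.456 Y33.634
M4 S932
G1 X102.422 Y71.857 F1231
G0 X8.018 Y115.677
M4 S234
G1 X45.344 Y115.677 F3476
G1 X45.344 Y85.268 F3476
G1 X8.018 Y85.268 F3476
G1 X8.018 Y115.677 F3476
M5
G0 X0.000 Y0.000

1 u = 1 mm; y_m = 208.655 − y.

[1] `<path>` line segment, #ff0000→cut S932 F1231: (109.456,33.634) → (102.422,71.857)

[2] `<path>` rectangle, #0000ff→engrave S234 F3476: (8.018,115.677) → (45.344,115.677) → (45.344,85.268) → (8.018,85.268) → (8.018,115.677) (closed)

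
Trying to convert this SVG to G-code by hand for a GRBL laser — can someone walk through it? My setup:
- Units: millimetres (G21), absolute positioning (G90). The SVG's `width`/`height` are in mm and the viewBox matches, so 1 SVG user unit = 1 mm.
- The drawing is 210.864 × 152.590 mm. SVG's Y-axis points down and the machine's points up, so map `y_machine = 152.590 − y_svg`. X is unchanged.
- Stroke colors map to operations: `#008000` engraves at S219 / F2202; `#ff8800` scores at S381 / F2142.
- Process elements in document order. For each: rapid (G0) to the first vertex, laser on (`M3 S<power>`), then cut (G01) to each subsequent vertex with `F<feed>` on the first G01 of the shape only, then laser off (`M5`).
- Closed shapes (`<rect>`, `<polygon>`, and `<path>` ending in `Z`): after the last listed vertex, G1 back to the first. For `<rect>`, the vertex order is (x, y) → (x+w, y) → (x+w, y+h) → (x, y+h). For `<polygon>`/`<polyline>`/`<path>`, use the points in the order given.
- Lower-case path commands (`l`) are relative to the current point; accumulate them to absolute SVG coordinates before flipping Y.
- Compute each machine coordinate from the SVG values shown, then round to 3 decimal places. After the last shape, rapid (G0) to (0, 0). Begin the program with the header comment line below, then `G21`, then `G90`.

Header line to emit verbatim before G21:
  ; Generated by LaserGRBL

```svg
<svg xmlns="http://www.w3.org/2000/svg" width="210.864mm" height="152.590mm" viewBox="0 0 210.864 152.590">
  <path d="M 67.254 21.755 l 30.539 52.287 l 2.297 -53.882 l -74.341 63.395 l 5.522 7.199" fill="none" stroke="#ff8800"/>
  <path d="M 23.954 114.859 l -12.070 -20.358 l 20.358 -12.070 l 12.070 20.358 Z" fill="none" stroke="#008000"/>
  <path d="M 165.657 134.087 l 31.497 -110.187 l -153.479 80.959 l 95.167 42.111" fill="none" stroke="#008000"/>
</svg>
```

viewBox `0 0 210.864 152.590` with mm width/height → 1 unit = 1 mm. Flip: y_m = 152.590 − y_svg.

**Shape 1** — `<path>` open polyline, stroke `#ff8800` → score (S381, F2142). Machine vertices: (67.254,130.835) → (97.793,78.548) → (100.090,132.430) → (25.749,69.035) → (31.271,61.836). Open path.

**Shape 2** — `<path>` regular polygon, stroke `#008000` → engrave (S219, F2202). Machine vertices: (23.954,37.731) → (11.884,58.089) → (32.242,70.159) → (44.312,49.801) → (23.954,37.731). Closed: final G1 returns to the first vertex.

**Shape 3** — `<path>` open polyline, stroke `#008000` → engrave (S219, F2202). Machine vertices: (165.657,18.503) → (197.154,128.690) → (43.675,47.731) → (138.842,5.620). Open path.

; Generated by LaserGRBL
G21
G90
G0 X67.254 Y130.835
M3 S381
G01 X97.793 Y78.548 F2142
G01 X100.090 Y132.430
G01 X25.749 Y69.035
G01 X31.271 Y61.836
M5
G0 X23.954 Y37.731
M3 S219
G01 X11.884 Y58.089 F2202
G01 X32.242 Y70.159
G01 X44.312 Y49.801
G01 X23.954 Y37.731
M5
G0 X165.657 Y18.503
M3 S219
G01 X197.154 Y128.690 F2202
G01 X43.675 Y47.731
G01 X138.842 Y5.620
M5
G0 X0.000 Y0.000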